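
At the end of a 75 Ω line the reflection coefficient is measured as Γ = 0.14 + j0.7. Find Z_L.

Z_L = Z_0·(1 + Γ)/(1 − Γ) = 75·(1.14 + j0.7)/(0.86 − j0.7)

Z_L ≈ 29.9 + j85.4 Ω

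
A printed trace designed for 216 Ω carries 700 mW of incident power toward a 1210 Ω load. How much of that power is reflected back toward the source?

P_reflected ≈ 340 mW

Γ = (1210 − 216)/(1210 + 216) = 0.697
|Γ|² = 0.486
P_refl = |Γ|²·P_inc = 340 mW, P_del = (1 − |Γ|²)·P_inc = 360 mW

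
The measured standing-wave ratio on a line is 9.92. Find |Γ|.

|Γ| ≈ 0.817

|Γ| = (S − 1)/(S + 1) = (9.92 − 1)/(9.92 + 1) = 8.92/10.9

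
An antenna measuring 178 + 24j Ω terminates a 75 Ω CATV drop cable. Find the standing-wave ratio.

VSWR ≈ 2.43

Γ = (Z_L − Z_0)/(Z_L + Z_0) = (103 + j24)/(253 + j24)
|Γ| = 106/254 = 0.416
VSWR = (1 + |Γ|)/(1 − |Γ|) = 1.42/0.584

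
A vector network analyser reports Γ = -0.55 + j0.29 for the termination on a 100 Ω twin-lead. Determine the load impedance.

Z_L = Z_0·(1 + Γ)/(1 − Γ) = 100·(0.45 + j0.29)/(1.55 − j0.29)

Z_L ≈ 24.7 + j23.3 Ω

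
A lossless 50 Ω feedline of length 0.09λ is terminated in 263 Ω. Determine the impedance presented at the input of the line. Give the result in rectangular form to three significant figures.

Z_in ≈ 30.4 − j69.7 Ω

βl = 2π × 0.09 = 32.4°
tan(βl) = tan(32.4°) = 0.635
Z_in = Z_0·(Z_L + jZ_0·tanβl)/(Z_0 + jZ_L·tanβl)
     = 50·(263 + j31.7)/(50 + j167)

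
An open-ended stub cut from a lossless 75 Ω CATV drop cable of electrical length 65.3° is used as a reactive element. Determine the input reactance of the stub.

X_in ≈ -34.5 Ω (capacitive)

tan(βl) = 2.17
For an open-ended stub, Z_in = −jZ_0·cot(βl) = −jZ_0/tan(βl)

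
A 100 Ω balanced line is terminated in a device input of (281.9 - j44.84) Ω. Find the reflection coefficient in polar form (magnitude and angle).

Γ ≈ 0.487 ∠ -7.15°

Γ = (Z_L − Z_0)/(Z_L + Z_0) = (181.9 − j44.84)/(381.9 − j44.84)
|Γ| = 187/385 = 0.487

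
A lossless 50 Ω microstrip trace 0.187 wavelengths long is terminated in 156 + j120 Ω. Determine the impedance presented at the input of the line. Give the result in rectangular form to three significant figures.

βl = 2π × 0.187 = 67.3°
tan(βl) = tan(67.3°) = 2.39
Z_in = Z_0·(Z_L + jZ_0·tanβl)/(Z_0 + jZ_L·tanβl)
     = 50·(156 + j240)/(-237 + j373)

Z_in ≈ 13.4 − j29.4 Ω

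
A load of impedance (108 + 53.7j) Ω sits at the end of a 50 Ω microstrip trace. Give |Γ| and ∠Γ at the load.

Γ = (Z_L − Z_0)/(Z_L + Z_0) = (58 + j53.7)/(158 + j53.7)
|Γ| = 79/167 = 0.474

Γ ≈ 0.474 ∠ 24°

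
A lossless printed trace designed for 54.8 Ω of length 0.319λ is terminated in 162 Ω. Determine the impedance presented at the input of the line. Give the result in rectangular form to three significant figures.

Z_in ≈ 22 + j21.9 Ω

βl = 2π × 0.319 = 115°
tan(βl) = tan(115°) = -2.16
Z_in = Z_0·(Z_L + jZ_0·tanβl)/(Z_0 + jZ_L·tanβl)
     = 54.8·(162 − j118)/(54.8 − j350)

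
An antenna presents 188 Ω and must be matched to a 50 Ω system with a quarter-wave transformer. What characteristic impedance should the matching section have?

Z_qwt = √(Z_0·R_L) = √(50 × 188) = √9400

Z_qwt ≈ 97 Ω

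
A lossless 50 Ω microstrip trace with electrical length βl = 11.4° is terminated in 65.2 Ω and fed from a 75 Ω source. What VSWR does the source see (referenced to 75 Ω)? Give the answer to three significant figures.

tan(βl) = 0.202
Z_in = Z_0·(Z_L + jZ_0·tanβl)/(Z_0 + jZ_L·tanβl) = 63.5 − j6.6 Ω
Γ_s = (Z_in − Z_s)/(Z_in + Z_s) = (-11.5 − j6.6)/(138 − j6.6), |Γ_s| = 0.0959
VSWR = (1 + |Γ_s|)/(1 − |Γ_s|)

VSWR ≈ 1.21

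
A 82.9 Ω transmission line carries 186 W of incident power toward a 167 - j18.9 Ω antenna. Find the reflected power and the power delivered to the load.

|Γ| = |(84.1 − j18.9)/(249.9 − j18.9)| = 0.344
|Γ|² = 0.118
P_refl = |Γ|²·P_inc = 22 W, P_del = (1 − |Γ|²)·P_inc = 164 W

P_reflected ≈ 22 W; P_delivered ≈ 164 W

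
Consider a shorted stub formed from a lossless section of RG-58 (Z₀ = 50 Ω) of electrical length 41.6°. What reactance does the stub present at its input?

X_in ≈ 44.4 Ω (inductive)

tan(βl) = 0.888
For a shorted stub, Z_in = jZ_0·tan(βl)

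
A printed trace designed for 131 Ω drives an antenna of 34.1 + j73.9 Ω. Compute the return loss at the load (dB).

Γ = (-96.9 + j73.9)/(165.1 + j73.9), |Γ| = 0.674
RL = −20·log₁₀|Γ| = −20·log₁₀(0.674)

RL ≈ 3.43 dB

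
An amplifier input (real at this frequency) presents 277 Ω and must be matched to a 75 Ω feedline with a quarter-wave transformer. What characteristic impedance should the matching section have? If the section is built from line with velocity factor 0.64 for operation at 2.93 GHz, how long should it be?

Z_qwt ≈ 144 Ω; length ≈ 1.64 cm

Z_qwt = √(Z_0·R_L) = √(75 × 277) = √20780
λ = 0.64·c/f = 0.0655 m, so l = λ/4 = 0.0164 m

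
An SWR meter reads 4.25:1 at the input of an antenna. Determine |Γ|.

|Γ| = (S − 1)/(S + 1) = (4.25 − 1)/(4.25 + 1) = 3.25/5.25

|Γ| ≈ 0.619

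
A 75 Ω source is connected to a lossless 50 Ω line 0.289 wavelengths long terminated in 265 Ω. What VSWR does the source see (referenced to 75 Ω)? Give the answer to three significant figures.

βl = 2π × 0.289 = 104°
tan(βl) = -4
Z_in = Z_0·(Z_L + jZ_0·tanβl)/(Z_0 + jZ_L·tanβl) = 10 + j12 Ω
Γ_s = (Z_in − Z_s)/(Z_in + Z_s) = (-65 + j12)/(85 + j12), |Γ_s| = 0.77
VSWR = (1 + |Γ_s|)/(1 − |Γ_s|)

VSWR ≈ 7.7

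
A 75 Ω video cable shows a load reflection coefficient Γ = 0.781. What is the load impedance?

Z_L ≈ 610 Ω

Z_L = Z_0·(1 + Γ)/(1 − Γ) = 75·(1.78)/(0.219)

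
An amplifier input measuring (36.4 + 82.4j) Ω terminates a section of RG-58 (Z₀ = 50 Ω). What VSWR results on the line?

Γ = (Z_L − Z_0)/(Z_L + Z_0) = (-13.6 + j82.4)/(86.4 + j82.4)
|Γ| = 83.5/119 = 0.699
VSWR = (1 + |Γ|)/(1 − |Γ|) = 1.7/0.301

VSWR ≈ 5.66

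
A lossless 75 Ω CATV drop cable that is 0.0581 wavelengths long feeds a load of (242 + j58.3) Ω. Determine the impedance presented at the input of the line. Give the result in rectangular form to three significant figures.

βl = 2π × 0.0581 = 20.9°
tan(βl) = tan(20.9°) = 0.382
Z_in = Z_0·(Z_L + jZ_0·tanβl)/(Z_0 + jZ_L·tanβl)
     = 75·(242 + j87)/(52.7 + j92.5)

Z_in ≈ 138 − j118 Ω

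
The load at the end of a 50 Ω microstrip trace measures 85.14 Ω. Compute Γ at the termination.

Γ = (Z_L − Z_0)/(Z_L + Z_0) = (85.14 − 50)/(85.14 + 50) = 35.14/135.1

Γ = 0.26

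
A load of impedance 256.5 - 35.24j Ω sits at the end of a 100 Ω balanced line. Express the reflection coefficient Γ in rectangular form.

Γ = (Z_L − Z_0)/(Z_L + Z_0) = (156.5 − j35.24)/(356.5 − j35.24)

Γ ≈ 0.444 − j0.0549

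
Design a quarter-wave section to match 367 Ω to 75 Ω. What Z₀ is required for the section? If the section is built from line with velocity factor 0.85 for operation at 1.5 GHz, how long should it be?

Z_qwt = √(Z_0·R_L) = √(75 × 367) = √27520
λ = 0.85·c/f = 0.17 m, so l = λ/4 = 0.0425 m

Z_qwt ≈ 166 Ω; length ≈ 4.25 cm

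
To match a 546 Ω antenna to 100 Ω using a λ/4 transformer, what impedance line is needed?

Z_qwt ≈ 234 Ω

Z_qwt = √(Z_0·R_L) = √(100 × 546) = √54600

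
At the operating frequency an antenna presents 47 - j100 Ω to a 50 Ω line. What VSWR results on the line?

VSWR ≈ 6.1

Γ = (Z_L − Z_0)/(Z_L + Z_0) = (-3 − j100)/(97 − j100)
|Γ| = 100/139 = 0.718
VSWR = (1 + |Γ|)/(1 − |Γ|) = 1.72/0.282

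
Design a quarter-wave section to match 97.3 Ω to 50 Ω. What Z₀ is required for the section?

Z_qwt ≈ 69.7 Ω

Z_qwt = √(Z_0·R_L) = √(50 × 97.3) = √4865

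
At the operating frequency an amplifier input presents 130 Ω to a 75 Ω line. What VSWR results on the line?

For a purely resistive load, VSWR = R_L/Z_0 or Z_0/R_L (whichever > 1) = 130/75

VSWR ≈ 1.73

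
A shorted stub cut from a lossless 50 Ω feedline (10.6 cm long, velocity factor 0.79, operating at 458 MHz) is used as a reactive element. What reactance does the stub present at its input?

λ = v/f = 0.79·c / 458 MHz = 0.517 m
βl = 2π·l/λ = 2π × 0.205 = 73.7°
tan(βl) = 3.43
For a shorted stub, Z_in = jZ_0·tan(βl)

X_in ≈ 171 Ω (inductive)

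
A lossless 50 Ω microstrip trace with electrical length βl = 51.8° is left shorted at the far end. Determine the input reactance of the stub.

tan(βl) = 1.27
For a shorted stub, Z_in = jZ_0·tan(βl)

X_in ≈ 63.5 Ω (inductive)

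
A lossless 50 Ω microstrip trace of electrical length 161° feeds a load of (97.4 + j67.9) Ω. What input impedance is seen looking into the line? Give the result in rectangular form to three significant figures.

tan(βl) = tan(161°) = -0.344
Z_in = Z_0·(Z_L + jZ_0·tanβl)/(Z_0 + jZ_L·tanβl)
     = 50·(97.4 + j50.7)/(73.4 − j33.5)

Z_in ≈ 41.8 + j53.7 Ω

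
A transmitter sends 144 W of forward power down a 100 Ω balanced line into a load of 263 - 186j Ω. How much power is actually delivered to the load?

P_delivered ≈ 91.1 W

|Γ| = |(163 − j186)/(363 − j186)| = 0.606
|Γ|² = 0.368
P_refl = |Γ|²·P_inc = 52.9 W, P_del = (1 − |Γ|²)·P_inc = 91.1 W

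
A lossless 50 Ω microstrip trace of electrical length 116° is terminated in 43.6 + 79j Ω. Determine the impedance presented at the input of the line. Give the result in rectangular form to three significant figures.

tan(βl) = tan(116°) = -2.05
Z_in = Z_0·(Z_L + jZ_0·tanβl)/(Z_0 + jZ_L·tanβl)
     = 50·(43.6 − j23.5)/(212 − j89.4)

Z_in ≈ 10.7 − j1.03 Ω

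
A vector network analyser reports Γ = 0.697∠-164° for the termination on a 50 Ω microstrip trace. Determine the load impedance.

Z_L ≈ 9.1 − j6.8 Ω

Z_L = Z_0·(1 + Γ)/(1 − Γ) = 50·(0.33 − j0.192)/(1.67 + j0.192)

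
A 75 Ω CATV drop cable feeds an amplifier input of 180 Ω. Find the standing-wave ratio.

Γ = (180 − 75)/(180 + 75) = 0.412
VSWR = (1 + 0.412)/(1 − 0.412)

VSWR ≈ 2.4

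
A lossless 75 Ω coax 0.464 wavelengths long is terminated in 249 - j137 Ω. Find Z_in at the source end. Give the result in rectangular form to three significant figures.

Z_in ≈ 285 + j110 Ω

βl = 2π × 0.464 = 167°
tan(βl) = tan(167°) = -0.23
Z_in = Z_0·(Z_L + jZ_0·tanβl)/(Z_0 + jZ_L·tanβl)
     = 75·(249 − j154)/(43.5 − j57.3)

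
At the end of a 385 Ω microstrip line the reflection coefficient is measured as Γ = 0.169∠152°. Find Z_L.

Z_L = Z_0·(1 + Γ)/(1 − Γ) = 385·(0.851 + j0.0793)/(1.15 − j0.0793)

Z_L ≈ 282 + j46 Ω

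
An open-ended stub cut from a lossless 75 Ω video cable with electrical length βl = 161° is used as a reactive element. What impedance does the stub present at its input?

tan(βl) = -0.344
For an open-ended stub, Z_in = −jZ_0·cot(βl) = −jZ_0/tan(βl)

Z_in ≈ +j218 Ω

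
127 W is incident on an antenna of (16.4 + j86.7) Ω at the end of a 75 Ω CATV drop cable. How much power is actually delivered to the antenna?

P_delivered ≈ 39.4 W

|Γ| = |(-58.6 + j86.7)/(91.4 + j86.7)| = 0.831
|Γ|² = 0.69
P_refl = |Γ|²·P_inc = 87.6 W, P_del = (1 − |Γ|²)·P_inc = 39.4 W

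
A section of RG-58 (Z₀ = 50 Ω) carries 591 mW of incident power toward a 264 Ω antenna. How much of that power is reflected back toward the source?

Γ = (264 − 50)/(264 + 50) = 0.682
|Γ|² = 0.464
P_refl = |Γ|²·P_inc = 275 mW, P_del = (1 − |Γ|²)·P_inc = 316 mW

P_reflected ≈ 275 mW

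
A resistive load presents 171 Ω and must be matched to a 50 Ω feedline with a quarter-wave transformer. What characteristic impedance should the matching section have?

Z_qwt ≈ 92.5 Ω

Z_qwt = √(Z_0·R_L) = √(50 × 171) = √8550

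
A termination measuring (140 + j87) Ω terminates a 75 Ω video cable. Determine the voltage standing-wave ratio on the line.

Γ = (Z_L − Z_0)/(Z_L + Z_0) = (65 + j87)/(215 + j87)
|Γ| = 109/232 = 0.468
VSWR = (1 + |Γ|)/(1 − |Γ|) = 1.47/0.532

VSWR ≈ 2.76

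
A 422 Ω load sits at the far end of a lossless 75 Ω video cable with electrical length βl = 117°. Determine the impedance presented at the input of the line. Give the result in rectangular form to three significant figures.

tan(βl) = tan(117°) = -1.96
Z_in = Z_0·(Z_L + jZ_0·tanβl)/(Z_0 + jZ_L·tanβl)
     = 75·(422 − j147)/(75 − j828)

Z_in ≈ 16.7 + j36.7 Ω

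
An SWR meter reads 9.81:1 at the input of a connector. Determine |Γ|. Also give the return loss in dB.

|Γ| ≈ 0.815; return loss ≈ 1.78 dB

|Γ| = (S − 1)/(S + 1) = (9.81 − 1)/(9.81 + 1) = 8.81/10.8
RL = −20·log₁₀|Γ| = −20·log₁₀(0.815)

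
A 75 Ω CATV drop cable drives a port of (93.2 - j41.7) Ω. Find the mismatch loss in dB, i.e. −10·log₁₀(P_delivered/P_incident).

Γ = (18.2 − j41.7)/(168.2 − j41.7), |Γ| = 0.263
|Γ|² = 0.0689, so P_del/P_inc = 1 − |Γ|² = 0.931
ML = −10·log₁₀(1 − |Γ|²)

mismatch loss ≈ 0.31 dB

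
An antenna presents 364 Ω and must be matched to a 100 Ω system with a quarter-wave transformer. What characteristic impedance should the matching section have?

Z_qwt = √(Z_0·R_L) = √(100 × 364) = √36400

Z_qwt ≈ 191 Ω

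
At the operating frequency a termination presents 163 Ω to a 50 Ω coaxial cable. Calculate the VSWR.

VSWR ≈ 3.26

Γ = (163 − 50)/(163 + 50) = 0.531
VSWR = (1 + 0.531)/(1 − 0.531)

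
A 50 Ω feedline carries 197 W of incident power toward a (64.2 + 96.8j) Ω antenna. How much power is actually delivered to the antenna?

P_delivered ≈ 113 W

|Γ| = |(14.2 + j96.8)/(114.2 + j96.8)| = 0.654
|Γ|² = 0.427
P_refl = |Γ|²·P_inc = 84.1 W, P_del = (1 − |Γ|²)·P_inc = 113 W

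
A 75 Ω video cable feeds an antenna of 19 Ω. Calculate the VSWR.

Γ = (19 − 75)/(19 + 75) = -0.596
VSWR = (1 + 0.596)/(1 − 0.596)

VSWR ≈ 3.95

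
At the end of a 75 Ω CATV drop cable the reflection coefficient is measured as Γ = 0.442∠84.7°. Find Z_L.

Z_L ≈ 54.2 + j59.3 Ω

Z_L = Z_0·(1 + Γ)/(1 − Γ) = 75·(1.04 + j0.44)/(0.959 − j0.44)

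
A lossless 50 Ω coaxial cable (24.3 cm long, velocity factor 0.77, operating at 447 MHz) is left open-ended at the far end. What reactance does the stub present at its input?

λ = v/f = 0.77·c / 447 MHz = 0.517 m
βl = 2π·l/λ = 2π × 0.47 = 169°
tan(βl) = -0.189
For an open-ended stub, Z_in = −jZ_0·cot(βl) = −jZ_0/tan(βl)

X_in ≈ 264 Ω (inductive)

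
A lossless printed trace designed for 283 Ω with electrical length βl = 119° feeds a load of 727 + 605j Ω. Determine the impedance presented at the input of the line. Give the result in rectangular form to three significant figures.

tan(βl) = tan(119°) = -1.8
Z_in = Z_0·(Z_L + jZ_0·tanβl)/(Z_0 + jZ_L·tanβl)
     = 283·(727 + j94.5)/(1370 − j1310)

Z_in ≈ 68.6 + j84.9 Ω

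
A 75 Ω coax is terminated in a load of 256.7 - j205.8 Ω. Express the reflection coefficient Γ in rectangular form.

Γ ≈ 0.673 − j0.203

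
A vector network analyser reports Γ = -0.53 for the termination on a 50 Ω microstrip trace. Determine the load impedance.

Z_L = Z_0·(1 + Γ)/(1 − Γ) = 50·(0.47)/(1.53)

Z_L ≈ 15.4 Ω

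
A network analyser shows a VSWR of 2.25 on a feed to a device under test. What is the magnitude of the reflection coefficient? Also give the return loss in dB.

|Γ| ≈ 0.385; return loss ≈ 8.3 dB

|Γ| = (S − 1)/(S + 1) = (2.25 − 1)/(2.25 + 1) = 1.25/3.25
RL = −20·log₁₀|Γ| = −20·log₁₀(0.385)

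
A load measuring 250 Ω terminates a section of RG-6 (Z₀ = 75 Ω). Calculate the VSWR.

Γ = (250 − 75)/(250 + 75) = 0.538
VSWR = (1 + 0.538)/(1 − 0.538)

VSWR ≈ 3.33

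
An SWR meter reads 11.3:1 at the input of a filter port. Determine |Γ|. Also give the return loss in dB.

|Γ| = (S − 1)/(S + 1) = (11.3 − 1)/(11.3 + 1) = 10.3/12.3
RL = −20·log₁₀|Γ| = −20·log₁₀(0.837)

|Γ| ≈ 0.837; return loss ≈ 1.54 dB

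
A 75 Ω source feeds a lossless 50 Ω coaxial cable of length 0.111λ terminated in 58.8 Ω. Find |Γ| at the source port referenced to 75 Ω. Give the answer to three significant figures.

|Γ| ≈ 0.203

βl = 2π × 0.111 = 40°
tan(βl) = 0.838
Z_in = Z_0·(Z_L + jZ_0·tanβl)/(Z_0 + jZ_L·tanβl) = 50.8 − j8.14 Ω
Γ_s = (Z_in − Z_s)/(Z_in + Z_s) = (-24.2 − j8.14)/(126 − j8.14), |Γ_s| = 0.203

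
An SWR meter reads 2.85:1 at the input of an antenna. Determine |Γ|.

|Γ| ≈ 0.481

|Γ| = (S − 1)/(S + 1) = (2.85 − 1)/(2.85 + 1) = 1.85/3.85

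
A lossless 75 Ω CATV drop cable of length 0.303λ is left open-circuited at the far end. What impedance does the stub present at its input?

Z_in ≈ +j25.9 Ω

βl = 2π × 0.303 = 109°
tan(βl) = -2.89
For an open-circuited stub, Z_in = −jZ_0·cot(βl) = −jZ_0/tan(βl)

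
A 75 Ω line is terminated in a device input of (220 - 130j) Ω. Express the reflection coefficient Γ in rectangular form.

Γ = (Z_L − Z_0)/(Z_L + Z_0) = (145 − j130)/(295 − j130)

Γ ≈ 0.574 − j0.188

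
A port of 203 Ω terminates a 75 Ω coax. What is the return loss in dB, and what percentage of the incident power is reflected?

RL ≈ 6.74 dB; 21.2% of incident power reflected

Γ = (203 − 75)/(203 + 75) = 0.46
RL = −20·log₁₀(0.46) = 6.74 dB
P_refl/P_inc = |Γ|² = 0.212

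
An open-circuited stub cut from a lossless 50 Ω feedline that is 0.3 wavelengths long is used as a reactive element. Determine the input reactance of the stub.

βl = 2π × 0.3 = 108°
tan(βl) = -3.08
For an open-circuited stub, Z_in = −jZ_0·cot(βl) = −jZ_0/tan(βl)

X_in ≈ 16.2 Ω (inductive)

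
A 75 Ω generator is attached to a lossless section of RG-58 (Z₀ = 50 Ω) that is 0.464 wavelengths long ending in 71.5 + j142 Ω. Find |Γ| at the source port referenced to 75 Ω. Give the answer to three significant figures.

βl = 2π × 0.464 = 167°
tan(βl) = -0.23
Z_in = Z_0·(Z_L + jZ_0·tanβl)/(Z_0 + jZ_L·tanβl) = 26.5 + j84.2 Ω
Γ_s = (Z_in − Z_s)/(Z_in + Z_s) = (-48.5 + j84.2)/(101 + j84.2), |Γ_s| = 0.737

|Γ| ≈ 0.737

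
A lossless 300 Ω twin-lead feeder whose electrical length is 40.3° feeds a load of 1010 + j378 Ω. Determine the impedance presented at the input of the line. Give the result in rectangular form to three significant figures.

Z_in ≈ 213 − j359 Ω

tan(βl) = tan(40.3°) = 0.848
Z_in = Z_0·(Z_L + jZ_0·tanβl)/(Z_0 + jZ_L·tanβl)
     = 300·(1010 + j632)/(-20.6 + j857)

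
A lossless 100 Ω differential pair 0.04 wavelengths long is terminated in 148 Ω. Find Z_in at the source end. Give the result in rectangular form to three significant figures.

Z_in ≈ 138 − j26.7 Ω

βl = 2π × 0.04 = 14.4°
tan(βl) = tan(14.4°) = 0.257
Z_in = Z_0·(Z_L + jZ_0·tanβl)/(Z_0 + jZ_L·tanβl)
     = 100·(148 + j25.7)/(100 + j38)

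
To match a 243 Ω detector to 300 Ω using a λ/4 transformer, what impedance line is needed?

Z_qwt ≈ 270 Ω

Z_qwt = √(Z_0·R_L) = √(300 × 243) = √72900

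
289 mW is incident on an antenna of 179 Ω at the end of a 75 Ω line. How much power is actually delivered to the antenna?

Γ = (179 − 75)/(179 + 75) = 0.409
|Γ|² = 0.168
P_refl = |Γ|²·P_inc = 48.5 mW, P_del = (1 − |Γ|²)·P_inc = 241 mW

P_delivered ≈ 241 mW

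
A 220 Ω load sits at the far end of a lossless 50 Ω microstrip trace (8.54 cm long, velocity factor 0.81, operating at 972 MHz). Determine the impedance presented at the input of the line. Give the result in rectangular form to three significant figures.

λ = v/f = 0.81·c / 972 MHz = 0.25 m
βl = 2π·l/λ = 2π × 0.342 = 123°
tan(βl) = tan(123°) = -1.54
Z_in = Z_0·(Z_L + jZ_0·tanβl)/(Z_0 + jZ_L·tanβl)
     = 50·(220 − j77.1)/(50 − j339)

Z_in ≈ 15.8 + j30.1 Ω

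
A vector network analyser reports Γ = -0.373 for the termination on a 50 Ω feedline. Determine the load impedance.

Z_L = Z_0·(1 + Γ)/(1 − Γ) = 50·(0.627)/(1.37)

Z_L ≈ 22.8 Ω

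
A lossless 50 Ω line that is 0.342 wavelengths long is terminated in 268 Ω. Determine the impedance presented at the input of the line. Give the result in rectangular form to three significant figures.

βl = 2π × 0.342 = 123°
tan(βl) = tan(123°) = -1.53
Z_in = Z_0·(Z_L + jZ_0·tanβl)/(Z_0 + jZ_L·tanβl)
     = 50·(268 − j76.6)/(50 − j411)

Z_in ≈ 13.1 + j31 Ω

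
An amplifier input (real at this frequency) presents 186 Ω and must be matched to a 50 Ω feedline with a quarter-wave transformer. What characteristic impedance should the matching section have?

Z_qwt = √(Z_0·R_L) = √(50 × 186) = √9300

Z_qwt ≈ 96.4 Ω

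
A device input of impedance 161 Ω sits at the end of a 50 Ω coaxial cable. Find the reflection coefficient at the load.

Γ = (Z_L − Z_0)/(Z_L + Z_0) = (161 − 50)/(161 + 50) = 111/211

Γ = 0.526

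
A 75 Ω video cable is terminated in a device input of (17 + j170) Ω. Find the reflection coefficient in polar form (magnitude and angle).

Γ = (Z_L − Z_0)/(Z_L + Z_0) = (-58 + j170)/(92 + j170)
|Γ| = 180/193 = 0.929

Γ ≈ 0.929 ∠ 47.3°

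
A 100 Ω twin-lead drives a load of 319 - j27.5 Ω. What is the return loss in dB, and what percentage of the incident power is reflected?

RL ≈ 5.59 dB; 27.6% of incident power reflected

Γ = (219 − j27.5)/(419 − j27.5), |Γ| = 0.526
RL = −20·log₁₀(0.526) = 5.59 dB
P_refl/P_inc = |Γ|² = 0.276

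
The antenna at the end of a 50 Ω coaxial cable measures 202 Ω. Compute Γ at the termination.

Γ = (Z_L − Z_0)/(Z_L + Z_0) = (202 − 50)/(202 + 50) = 152/252

Γ = 0.603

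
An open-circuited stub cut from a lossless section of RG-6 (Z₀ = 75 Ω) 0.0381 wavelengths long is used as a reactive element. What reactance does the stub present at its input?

βl = 2π × 0.0381 = 13.7°
tan(βl) = 0.244
For an open-circuited stub, Z_in = −jZ_0·cot(βl) = −jZ_0/tan(βl)

X_in ≈ -307 Ω (capacitive)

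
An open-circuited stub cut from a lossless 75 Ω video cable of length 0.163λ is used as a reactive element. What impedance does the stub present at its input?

Z_in ≈ −j45.6 Ω

βl = 2π × 0.163 = 58.7°
tan(βl) = 1.64
For an open-circuited stub, Z_in = −jZ_0·cot(βl) = −jZ_0/tan(βl)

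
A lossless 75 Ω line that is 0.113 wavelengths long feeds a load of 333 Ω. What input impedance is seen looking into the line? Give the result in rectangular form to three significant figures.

Z_in ≈ 37.2 − j77.5 Ω

βl = 2π × 0.113 = 40.7°
tan(βl) = tan(40.7°) = 0.86
Z_in = Z_0·(Z_L + jZ_0·tanβl)/(Z_0 + jZ_L·tanβl)
     = 75·(333 + j64.5)/(75 + j286)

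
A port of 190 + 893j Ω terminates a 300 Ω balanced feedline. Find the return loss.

Γ = (-110 + j893)/(490 + j893), |Γ| = 0.883
RL = −20·log₁₀|Γ| = −20·log₁₀(0.883)

RL ≈ 1.08 dB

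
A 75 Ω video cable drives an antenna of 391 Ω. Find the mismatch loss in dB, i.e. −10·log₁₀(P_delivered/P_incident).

Γ = (391 − 75)/(391 + 75) = 0.678
|Γ|² = 0.46, so P_del/P_inc = 1 − |Γ|² = 0.54
ML = −10·log₁₀(1 − |Γ|²)

mismatch loss ≈ 2.67 dB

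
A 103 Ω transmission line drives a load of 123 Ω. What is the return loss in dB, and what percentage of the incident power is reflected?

Γ = (123 − 103)/(123 + 103) = 0.0885
RL = −20·log₁₀(0.0885) = 21.1 dB
P_refl/P_inc = |Γ|² = 0.00783

RL ≈ 21.1 dB; 0.783% of incident power reflected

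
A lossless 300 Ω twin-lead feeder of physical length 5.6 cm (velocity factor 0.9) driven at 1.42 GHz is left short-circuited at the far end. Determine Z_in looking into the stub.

λ = v/f = 0.9·c / 1.42 GHz = 0.19 m
βl = 2π·l/λ = 2π × 0.295 = 106°
tan(βl) = -3.48
For a short-circuited stub, Z_in = jZ_0·tan(βl)

Z_in ≈ −j1040 Ω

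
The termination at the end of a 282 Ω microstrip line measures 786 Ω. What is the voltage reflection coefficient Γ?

Γ = 0.472

Γ = (Z_L − Z_0)/(Z_L + Z_0) = (786 − 282)/(786 + 282) = 504/1068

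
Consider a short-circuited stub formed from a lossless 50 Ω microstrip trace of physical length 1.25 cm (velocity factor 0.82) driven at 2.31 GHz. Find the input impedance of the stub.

Z_in ≈ +j45.4 Ω

λ = v/f = 0.82·c / 2.31 GHz = 0.106 m
βl = 2π·l/λ = 2π × 0.117 = 42.3°
tan(βl) = 0.909
For a short-circuited stub, Z_in = jZ_0·tan(βl)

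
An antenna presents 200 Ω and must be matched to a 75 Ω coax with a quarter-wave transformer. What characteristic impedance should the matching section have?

Z_qwt ≈ 122 Ω

Z_qwt = √(Z_0·R_L) = √(75 × 200) = √15000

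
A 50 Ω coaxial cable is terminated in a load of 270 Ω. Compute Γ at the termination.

Γ = (Z_L − Z_0)/(Z_L + Z_0) = (270 − 50)/(270 + 50) = 220/320

Γ = 0.688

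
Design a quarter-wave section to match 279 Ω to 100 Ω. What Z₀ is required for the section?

Z_qwt ≈ 167 Ω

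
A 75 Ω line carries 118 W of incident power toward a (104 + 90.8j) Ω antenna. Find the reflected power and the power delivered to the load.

P_reflected ≈ 26.6 W; P_delivered ≈ 91.4 W

|Γ| = |(29 + j90.8)/(179 + j90.8)| = 0.475
|Γ|² = 0.226
P_refl = |Γ|²·P_inc = 26.6 W, P_del = (1 − |Γ|²)·P_inc = 91.4 W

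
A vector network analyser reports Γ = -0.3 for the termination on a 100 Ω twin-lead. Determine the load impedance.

Z_L = Z_0·(1 + Γ)/(1 − Γ) = 100·(0.7)/(1.3)

Z_L ≈ 53.8 Ω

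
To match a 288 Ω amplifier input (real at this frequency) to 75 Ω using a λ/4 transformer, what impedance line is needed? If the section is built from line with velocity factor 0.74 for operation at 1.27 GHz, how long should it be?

Z_qwt ≈ 147 Ω; length ≈ 4.37 cm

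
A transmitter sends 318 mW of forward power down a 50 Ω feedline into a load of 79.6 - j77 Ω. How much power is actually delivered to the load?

|Γ| = |(29.6 − j77)/(129.6 − j77)| = 0.547
|Γ|² = 0.299
P_refl = |Γ|²·P_inc = 95.2 mW, P_del = (1 − |Γ|²)·P_inc = 223 mW

P_delivered ≈ 223 mW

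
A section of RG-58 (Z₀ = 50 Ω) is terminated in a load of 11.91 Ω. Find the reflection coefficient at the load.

Γ = (Z_L − Z_0)/(Z_L + Z_0) = (11.91 − 50)/(11.91 + 50) = -38.09/61.91

Γ = -0.615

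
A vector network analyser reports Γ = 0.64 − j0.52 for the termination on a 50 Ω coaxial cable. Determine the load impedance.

Z_L = Z_0·(1 + Γ)/(1 − Γ) = 50·(1.64 − j0.52)/(0.36 + j0.52)

Z_L ≈ 40 − j130 Ω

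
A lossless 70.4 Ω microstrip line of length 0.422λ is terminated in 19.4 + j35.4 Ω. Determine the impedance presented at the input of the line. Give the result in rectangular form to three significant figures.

βl = 2π × 0.422 = 152°
tan(βl) = tan(152°) = -0.534
Z_in = Z_0·(Z_L + jZ_0·tanβl)/(Z_0 + jZ_L·tanβl)
     = 70.4·(19.4 − j2.16)/(89.3 − j10.3)

Z_in ≈ 15.3 + j0.0703 Ω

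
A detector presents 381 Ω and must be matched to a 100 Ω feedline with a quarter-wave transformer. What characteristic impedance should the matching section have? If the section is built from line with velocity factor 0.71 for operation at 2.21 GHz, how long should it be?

Z_qwt = √(Z_0·R_L) = √(100 × 381) = √38100
λ = 0.71·c/f = 0.0964 m, so l = λ/4 = 0.0241 m

Z_qwt ≈ 195 Ω; length ≈ 2.41 cm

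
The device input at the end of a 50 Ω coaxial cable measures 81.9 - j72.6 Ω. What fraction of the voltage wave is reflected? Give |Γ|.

Γ = (Z_L − Z_0)/(Z_L + Z_0) = (31.9 − j72.6)/(131.9 − j72.6)
|Γ| = 79.3/151

|Γ| ≈ 0.527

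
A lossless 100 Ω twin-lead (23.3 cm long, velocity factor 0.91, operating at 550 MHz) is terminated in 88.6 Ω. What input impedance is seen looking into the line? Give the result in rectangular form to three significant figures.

Z_in ≈ 89.3 − j4.06 Ω

λ = v/f = 0.91·c / 550 MHz = 0.496 m
βl = 2π·l/λ = 2π × 0.469 = 169°
tan(βl) = tan(169°) = -0.195
Z_in = Z_0·(Z_L + jZ_0·tanβl)/(Z_0 + jZ_L·tanβl)
     = 100·(88.6 − j19.5)/(100 − j17.2)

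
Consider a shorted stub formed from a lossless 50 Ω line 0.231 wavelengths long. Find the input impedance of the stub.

βl = 2π × 0.231 = 83.2°
tan(βl) = 8.34
For a shorted stub, Z_in = jZ_0·tan(βl)

Z_in ≈ +j417 Ω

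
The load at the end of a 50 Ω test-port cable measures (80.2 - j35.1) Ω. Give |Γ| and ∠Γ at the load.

Γ = (Z_L − Z_0)/(Z_L + Z_0) = (30.2 − j35.1)/(130.2 − j35.1)
|Γ| = 46.3/135 = 0.343

Γ ≈ 0.343 ∠ -34.2°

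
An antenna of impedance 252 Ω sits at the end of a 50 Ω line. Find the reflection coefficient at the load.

Γ = (Z_L − Z_0)/(Z_L + Z_0) = (252 − 50)/(252 + 50) = 202/302

Γ = 0.669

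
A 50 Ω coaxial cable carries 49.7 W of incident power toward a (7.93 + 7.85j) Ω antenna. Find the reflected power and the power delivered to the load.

P_reflected ≈ 26.6 W; P_delivered ≈ 23.1 W

|Γ| = |(-42.07 + j7.85)/(57.93 + j7.85)| = 0.732
|Γ|² = 0.536
P_refl = |Γ|²·P_inc = 26.6 W, P_del = (1 − |Γ|²)·P_inc = 23.1 W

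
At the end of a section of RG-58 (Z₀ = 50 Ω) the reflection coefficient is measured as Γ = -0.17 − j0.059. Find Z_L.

Z_L = Z_0·(1 + Γ)/(1 − Γ) = 50·(0.83 − j0.059)/(1.17 + j0.059)

Z_L ≈ 35.3 − j4.3 Ω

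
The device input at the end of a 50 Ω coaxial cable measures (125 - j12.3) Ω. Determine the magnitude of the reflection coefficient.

|Γ| ≈ 0.433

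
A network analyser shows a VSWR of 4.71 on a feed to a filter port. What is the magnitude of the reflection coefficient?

|Γ| = (S − 1)/(S + 1) = (4.71 − 1)/(4.71 + 1) = 3.71/5.71

|Γ| ≈ 0.65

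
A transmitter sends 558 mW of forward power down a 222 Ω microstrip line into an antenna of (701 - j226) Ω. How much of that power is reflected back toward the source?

P_reflected ≈ 173 mW

|Γ| = |(479 − j226)/(923 − j226)| = 0.557
|Γ|² = 0.311
P_refl = |Γ|²·P_inc = 173 mW, P_del = (1 − |Γ|²)·P_inc = 385 mW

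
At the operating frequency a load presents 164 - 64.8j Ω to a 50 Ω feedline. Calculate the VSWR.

VSWR ≈ 3.84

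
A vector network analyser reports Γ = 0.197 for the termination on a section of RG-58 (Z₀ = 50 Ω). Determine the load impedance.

Z_L ≈ 74.5 Ω

Z_L = Z_0·(1 + Γ)/(1 − Γ) = 50·(1.2)/(0.803)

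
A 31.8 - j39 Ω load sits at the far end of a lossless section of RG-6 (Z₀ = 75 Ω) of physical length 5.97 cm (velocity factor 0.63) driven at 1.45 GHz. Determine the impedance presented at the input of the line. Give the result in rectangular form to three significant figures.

λ = v/f = 0.63·c / 1.45 GHz = 0.13 m
βl = 2π·l/λ = 2π × 0.458 = 165°
tan(βl) = tan(165°) = -0.27
Z_in = Z_0·(Z_L + jZ_0·tanβl)/(Z_0 + jZ_L·tanβl)
     = 75·(31.8 − j59.3)/(64.5 − j8.59)

Z_in ≈ 45.4 − j62.9 Ω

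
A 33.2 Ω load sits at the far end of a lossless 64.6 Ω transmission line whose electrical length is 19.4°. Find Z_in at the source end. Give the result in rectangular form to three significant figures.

Z_in ≈ 36.1 + j16.2 Ω

tan(βl) = tan(19.4°) = 0.352
Z_in = Z_0·(Z_L + jZ_0·tanβl)/(Z_0 + jZ_L·tanβl)
     = 64.6·(33.2 + j22.7)/(64.6 + j11.7)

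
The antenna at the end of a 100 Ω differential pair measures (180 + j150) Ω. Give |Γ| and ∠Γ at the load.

Γ = (Z_L − Z_0)/(Z_L + Z_0) = (80 + j150)/(280 + j150)
|Γ| = 170/318 = 0.535

Γ ≈ 0.535 ∠ 33.7°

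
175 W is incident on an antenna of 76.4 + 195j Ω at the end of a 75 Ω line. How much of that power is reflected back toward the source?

|Γ| = |(1.4 + j195)/(151.4 + j195)| = 0.79
|Γ|² = 0.624
P_refl = |Γ|²·P_inc = 109 W, P_del = (1 − |Γ|²)·P_inc = 65.8 W

P_reflected ≈ 109 W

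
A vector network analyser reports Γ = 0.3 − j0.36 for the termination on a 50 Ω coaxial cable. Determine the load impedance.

Z_L = Z_0·(1 + Γ)/(1 − Γ) = 50·(1.3 − j0.36)/(0.7 + j0.36)

Z_L ≈ 63 − j58.1 Ω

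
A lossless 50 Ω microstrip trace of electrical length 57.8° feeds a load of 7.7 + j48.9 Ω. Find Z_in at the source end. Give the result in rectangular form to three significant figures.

tan(βl) = tan(57.8°) = 1.59
Z_in = Z_0·(Z_L + jZ_0·tanβl)/(Z_0 + jZ_L·tanβl)
     = 50·(7.7 + j128)/(-27.7 + j12.2)

Z_in ≈ 74.2 − j199 Ω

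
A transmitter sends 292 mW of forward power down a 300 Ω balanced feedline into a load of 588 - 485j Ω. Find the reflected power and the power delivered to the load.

|Γ| = |(288 − j485)/(888 − j485)| = 0.557
|Γ|² = 0.311
P_refl = |Γ|²·P_inc = 90.7 mW, P_del = (1 − |Γ|²)·P_inc = 201 mW

P_reflected ≈ 90.7 mW; P_delivered ≈ 201 mW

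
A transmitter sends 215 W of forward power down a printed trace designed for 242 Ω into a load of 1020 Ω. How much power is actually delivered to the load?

Γ = (1020 − 242)/(1020 + 242) = 0.616
|Γ|² = 0.38
P_refl = |Γ|²·P_inc = 81.7 W, P_del = (1 − |Γ|²)·P_inc = 133 W

P_delivered ≈ 133 W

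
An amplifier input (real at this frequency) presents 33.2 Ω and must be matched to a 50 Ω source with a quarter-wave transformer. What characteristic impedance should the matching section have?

Z_qwt = √(Z_0·R_L) = √(50 × 33.2) = √1660

Z_qwt ≈ 40.7 Ω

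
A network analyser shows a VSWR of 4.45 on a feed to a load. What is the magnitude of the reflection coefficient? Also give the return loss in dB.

|Γ| = (S − 1)/(S + 1) = (4.45 − 1)/(4.45 + 1) = 3.45/5.45
RL = −20·log₁₀|Γ| = −20·log₁₀(0.633)

|Γ| ≈ 0.633; return loss ≈ 3.97 dB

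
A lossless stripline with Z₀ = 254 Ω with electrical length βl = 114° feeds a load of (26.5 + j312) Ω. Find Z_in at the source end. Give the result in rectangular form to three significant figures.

Z_in ≈ 11.3 − j68.1 Ω

tan(βl) = tan(114°) = -2.25
Z_in = Z_0·(Z_L + jZ_0·tanβl)/(Z_0 + jZ_L·tanβl)
     = 254·(26.5 − j258)/(955 − j59.5)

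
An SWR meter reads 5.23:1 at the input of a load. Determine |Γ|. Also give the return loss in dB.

|Γ| ≈ 0.679; return loss ≈ 3.36 dB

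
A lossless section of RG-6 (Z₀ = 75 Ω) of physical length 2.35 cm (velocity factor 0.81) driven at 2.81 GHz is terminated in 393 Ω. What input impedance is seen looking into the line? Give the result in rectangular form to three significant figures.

Z_in ≈ 14.6 + j9.93 Ω

λ = v/f = 0.81·c / 2.81 GHz = 0.0865 m
βl = 2π·l/λ = 2π × 0.272 = 97.8°
tan(βl) = tan(97.8°) = -7.27
Z_in = Z_0·(Z_L + jZ_0·tanβl)/(Z_0 + jZ_L·tanβl)
     = 75·(393 − j545)/(75 − j2860)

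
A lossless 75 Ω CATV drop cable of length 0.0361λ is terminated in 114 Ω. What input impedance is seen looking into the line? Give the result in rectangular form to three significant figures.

βl = 2π × 0.0361 = 13°
tan(βl) = tan(13°) = 0.231
Z_in = Z_0·(Z_L + jZ_0·tanβl)/(Z_0 + jZ_L·tanβl)
     = 75·(114 + j17.3)/(75 + j26.3)

Z_in ≈ 107 − j20.2 Ω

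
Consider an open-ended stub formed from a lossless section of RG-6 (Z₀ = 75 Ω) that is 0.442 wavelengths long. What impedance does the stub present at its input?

Z_in ≈ +j197 Ω

βl = 2π × 0.442 = 159°
tan(βl) = -0.381
For an open-ended stub, Z_in = −jZ_0·cot(βl) = −jZ_0/tan(βl)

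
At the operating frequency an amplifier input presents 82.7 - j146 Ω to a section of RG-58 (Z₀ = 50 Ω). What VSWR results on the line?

Γ = (Z_L − Z_0)/(Z_L + Z_0) = (32.7 − j146)/(132.7 − j146)
|Γ| = 150/197 = 0.758
VSWR = (1 + |Γ|)/(1 − |Γ|) = 1.76/0.242

VSWR ≈ 7.28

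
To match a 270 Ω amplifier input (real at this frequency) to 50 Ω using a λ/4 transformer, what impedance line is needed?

Z_qwt ≈ 116 Ω

Z_qwt = √(Z_0·R_L) = √(50 × 270) = √13500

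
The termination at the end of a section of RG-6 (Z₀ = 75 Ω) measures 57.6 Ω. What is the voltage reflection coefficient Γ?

Γ = -0.131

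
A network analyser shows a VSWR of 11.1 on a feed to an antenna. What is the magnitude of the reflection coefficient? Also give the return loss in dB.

|Γ| = (S − 1)/(S + 1) = (11.1 − 1)/(11.1 + 1) = 10.1/12.1
RL = −20·log₁₀|Γ| = −20·log₁₀(0.835)

|Γ| ≈ 0.835; return loss ≈ 1.57 dB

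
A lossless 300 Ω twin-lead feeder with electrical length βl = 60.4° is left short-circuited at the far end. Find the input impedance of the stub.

Z_in ≈ +j528 Ω

tan(βl) = 1.76
For a short-circuited stub, Z_in = jZ_0·tan(βl)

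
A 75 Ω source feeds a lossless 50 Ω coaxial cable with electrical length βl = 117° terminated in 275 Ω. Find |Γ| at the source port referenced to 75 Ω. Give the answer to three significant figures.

|Γ| ≈ 0.76

tan(βl) = -1.96
Z_in = Z_0·(Z_L + jZ_0·tanβl)/(Z_0 + jZ_L·tanβl) = 11.4 + j24.4 Ω
Γ_s = (Z_in − Z_s)/(Z_in + Z_s) = (-63.6 + j24.4)/(86.4 + j24.4), |Γ_s| = 0.76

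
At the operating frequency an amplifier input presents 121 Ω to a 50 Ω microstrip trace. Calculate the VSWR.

VSWR ≈ 2.42

For a purely resistive load, VSWR = R_L/Z_0 or Z_0/R_L (whichever > 1) = 121/50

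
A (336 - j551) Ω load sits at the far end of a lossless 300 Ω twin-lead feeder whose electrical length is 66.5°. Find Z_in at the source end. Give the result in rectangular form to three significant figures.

Z_in ≈ 62.3 − j4.11 Ω

tan(βl) = tan(66.5°) = 2.3
Z_in = Z_0·(Z_L + jZ_0·tanβl)/(Z_0 + jZ_L·tanβl)
     = 300·(336 + j139)/(1570 + j773)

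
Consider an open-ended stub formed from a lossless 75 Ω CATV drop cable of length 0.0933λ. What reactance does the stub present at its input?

X_in ≈ -113 Ω (capacitive)

βl = 2π × 0.0933 = 33.6°
tan(βl) = 0.664
For an open-ended stub, Z_in = −jZ_0·cot(βl) = −jZ_0/tan(βl)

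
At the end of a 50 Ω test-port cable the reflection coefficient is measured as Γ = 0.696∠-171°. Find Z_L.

Z_L ≈ 9.02 − j3.81 Ω

Z_L = Z_0·(1 + Γ)/(1 − Γ) = 50·(0.313 − j0.109)/(1.69 + j0.109)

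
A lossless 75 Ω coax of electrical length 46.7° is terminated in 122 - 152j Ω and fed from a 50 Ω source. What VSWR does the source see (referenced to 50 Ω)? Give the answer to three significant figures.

tan(βl) = 1.06
Z_in = Z_0·(Z_L + jZ_0·tanβl)/(Z_0 + jZ_L·tanβl) = 20.1 − j34 Ω
Γ_s = (Z_in − Z_s)/(Z_in + Z_s) = (-29.9 − j34)/(70.1 − j34), |Γ_s| = 0.581
VSWR = (1 + |Γ_s|)/(1 − |Γ_s|)

VSWR ≈ 3.77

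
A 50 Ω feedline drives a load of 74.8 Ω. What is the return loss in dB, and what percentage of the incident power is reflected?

Γ = (74.8 − 50)/(74.8 + 50) = 0.199
RL = −20·log₁₀(0.199) = 14 dB
P_refl/P_inc = |Γ|² = 0.0395

RL ≈ 14 dB; 3.95% of incident power reflected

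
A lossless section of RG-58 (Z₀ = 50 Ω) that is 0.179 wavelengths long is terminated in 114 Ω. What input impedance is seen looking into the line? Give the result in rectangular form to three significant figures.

Z_in ≈ 25.8 − j18.5 Ω

βl = 2π × 0.179 = 64.4°
tan(βl) = tan(64.4°) = 2.09
Z_in = Z_0·(Z_L + jZ_0·tanβl)/(Z_0 + jZ_L·tanβl)
     = 50·(114 + j105)/(50 + j238)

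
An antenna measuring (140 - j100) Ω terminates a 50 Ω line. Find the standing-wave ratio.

Γ = (Z_L − Z_0)/(Z_L + Z_0) = (90 − j100)/(190 − j100)
|Γ| = 135/215 = 0.627
VSWR = (1 + |Γ|)/(1 − |Γ|) = 1.63/0.373

VSWR ≈ 4.36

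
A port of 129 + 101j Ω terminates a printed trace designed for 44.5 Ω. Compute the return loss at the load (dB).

Γ = (84.5 + j101)/(173.5 + j101), |Γ| = 0.656
RL = −20·log₁₀|Γ| = −20·log₁₀(0.656)

RL ≈ 3.66 dB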